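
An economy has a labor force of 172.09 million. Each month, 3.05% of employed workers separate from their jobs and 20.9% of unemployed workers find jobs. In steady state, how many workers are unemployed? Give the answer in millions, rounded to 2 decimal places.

Steady-state unemployment rate u* = s/(s+f) = 3.05/(3.05+20.9) = 0.127349.
Unemployed = u* × labor force = 0.127349 × 172.09 ≈ 21.92 million.

About 21.92 million are unemployed in steady state.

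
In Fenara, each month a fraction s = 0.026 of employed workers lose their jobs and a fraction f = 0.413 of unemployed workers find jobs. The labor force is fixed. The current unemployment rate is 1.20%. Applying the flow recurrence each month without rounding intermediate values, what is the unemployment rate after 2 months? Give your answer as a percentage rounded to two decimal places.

Unemployment rate after two months ≈ 4.44%.

With a fixed labor force, u_{t+1} = u_t + s·(1−u_t) − f·u_t = u_t·(1−s−f) + s.
Here 1−s−f = 0.561 and s = 0.026.
u_1 = 0.012000 × 0.561 + 0.026 = 0.032732.
u_2 = 0.032732 × 0.561 + 0.026 = 0.044363.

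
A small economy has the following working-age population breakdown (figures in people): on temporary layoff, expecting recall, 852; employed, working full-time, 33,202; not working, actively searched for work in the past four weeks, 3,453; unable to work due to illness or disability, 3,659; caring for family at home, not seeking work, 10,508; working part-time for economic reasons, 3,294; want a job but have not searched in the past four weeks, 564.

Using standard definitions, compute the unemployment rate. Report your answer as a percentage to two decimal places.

Employed = 33,202 + 3,294 = 36,496 (anyone who worked, including part-time for economic reasons, counts as employed).
Unemployed = 852 + 3,453 = 4,305 (jobless and actively searching, or on temporary layoff).
Labor force = 36,496 + 4,305 = 40,801.
Unemployment rate = 4,305 / 40,801 = 10.55%.

Unemployment rate ≈ 10.55%.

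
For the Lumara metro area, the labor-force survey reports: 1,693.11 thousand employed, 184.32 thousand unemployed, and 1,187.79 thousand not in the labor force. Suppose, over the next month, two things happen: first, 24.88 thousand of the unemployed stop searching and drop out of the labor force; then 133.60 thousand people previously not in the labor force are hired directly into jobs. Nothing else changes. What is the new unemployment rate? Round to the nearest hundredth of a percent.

Initially, labor force = 1,693.11 + 184.32 = 1,877.43 thousand, so u = 184.32/1,877.43 = 9.82%.
After the first change, unemployed and labor force both fall by 24.88 → E = 1,693.11, U = 159.44, labor force = 1,852.55 thousand.
After the second change, employed and labor force both rise by 133.60; unemployed unchanged → E = 1,826.71, U = 159.44, labor force = 1,986.15 thousand.
New unemployment rate = 159.44 / 1,986.15 = 8.03%.

New unemployment rate ≈ 8.03%.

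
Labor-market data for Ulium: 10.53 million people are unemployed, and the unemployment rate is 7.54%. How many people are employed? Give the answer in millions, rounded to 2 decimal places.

Labor force = U / u = 10.53 / 0.0754 ≈ 139.66 million.
Employed = labor force − unemployed = 139.66 − 10.53 = 129.13 million.

About 129.13 million are employed.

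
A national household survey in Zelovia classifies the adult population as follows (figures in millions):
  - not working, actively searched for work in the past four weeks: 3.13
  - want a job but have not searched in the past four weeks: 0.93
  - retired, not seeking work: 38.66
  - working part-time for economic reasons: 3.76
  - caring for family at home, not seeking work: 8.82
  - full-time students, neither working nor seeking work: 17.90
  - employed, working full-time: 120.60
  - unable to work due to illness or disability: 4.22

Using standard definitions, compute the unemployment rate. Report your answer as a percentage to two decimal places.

Unemployment rate ≈ 2.46%.

Employed = 3.76 + 120.60 = 124.36 million (anyone who worked, including part-time for economic reasons, counts as employed).
Unemployed = 3.13 million.
Labor force = 124.36 + 3.13 = 127.49 million.
Unemployment rate = 3.13 / 127.49 = 2.46%.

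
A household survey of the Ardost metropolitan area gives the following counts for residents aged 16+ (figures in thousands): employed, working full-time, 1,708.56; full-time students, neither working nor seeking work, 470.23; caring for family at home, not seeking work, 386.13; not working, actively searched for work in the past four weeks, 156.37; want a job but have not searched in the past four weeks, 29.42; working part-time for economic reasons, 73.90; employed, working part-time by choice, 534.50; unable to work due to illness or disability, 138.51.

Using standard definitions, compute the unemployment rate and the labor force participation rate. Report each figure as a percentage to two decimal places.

Employed = 1,708.56 + 73.90 + 534.50 = 2,316.96 thousand (anyone who worked, including part-time for economic reasons, counts as employed).
Unemployed = 156.37 thousand.
Labor force = 2,316.96 + 156.37 = 2,473.33 thousand.
Not in labor force = 470.23 + 386.13 + 29.42 + 138.51 = 1,024.29 thousand (those not working and not actively searching are outside the labor force — including those who want a job but have given up searching).
Civilian working-age population = 2,473.33 + 1,024.29 = 3,497.62 thousand.
Unemployment rate = 156.37 / 2,473.33 = 6.32%.
Labor force participation rate = 2,473.33 / 3,497.62 = 70.71%.

Unemployment rate ≈ 6.32%; labor force participation rate ≈ 70.71%.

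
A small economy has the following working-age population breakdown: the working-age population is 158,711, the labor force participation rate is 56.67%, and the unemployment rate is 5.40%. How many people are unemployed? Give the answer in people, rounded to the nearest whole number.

About 4,857 are unemployed.

Labor force = 0.5667 × 158,711 = 89,942.
Unemployed = 0.0540 × 89,942 ≈ 4,857.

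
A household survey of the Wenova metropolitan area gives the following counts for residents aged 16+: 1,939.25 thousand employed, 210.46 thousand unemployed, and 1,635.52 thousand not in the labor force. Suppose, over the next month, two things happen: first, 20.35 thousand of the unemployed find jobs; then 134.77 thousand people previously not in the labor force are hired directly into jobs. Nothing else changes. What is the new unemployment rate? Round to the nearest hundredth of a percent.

New unemployment rate ≈ 8.32%.

Initially, labor force = 1,939.25 + 210.46 = 2,149.71 thousand, so u = 210.46/2,149.71 = 9.79%.
After the first change, unemployed falls and employed rises by 20.35; labor force unchanged → E = 1,959.60, U = 190.11, labor force = 2,149.71 thousand.
After the second change, employed and labor force both rise by 134.77; unemployed unchanged → E = 2,094.37, U = 190.11, labor force = 2,284.48 thousand.
New unemployment rate = 190.11 / 2,284.48 = 8.32%.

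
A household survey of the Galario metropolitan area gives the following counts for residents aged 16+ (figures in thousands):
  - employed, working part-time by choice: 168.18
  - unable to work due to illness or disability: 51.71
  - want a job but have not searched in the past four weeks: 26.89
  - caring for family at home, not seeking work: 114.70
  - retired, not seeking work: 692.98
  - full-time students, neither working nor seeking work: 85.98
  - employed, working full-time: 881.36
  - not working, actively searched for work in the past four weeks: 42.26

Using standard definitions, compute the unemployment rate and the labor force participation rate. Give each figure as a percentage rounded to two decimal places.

Employed = 168.18 + 881.36 = 1,049.54 thousand.
Unemployed = 42.26 thousand.
Labor force = 1,049.54 + 42.26 = 1,091.80 thousand.
Not in labor force = 51.71 + 26.89 + 114.70 + 692.98 + 85.98 = 972.26 thousand (those not working and not actively searching are outside the labor force — including those who want a job but have given up searching).
Civilian working-age population = 1,091.80 + 972.26 = 2,064.06 thousand.
Unemployment rate = 42.26 / 1,091.80 = 3.87%.
Labor force participation rate = 1,091.80 / 2,064.06 = 52.90%.

Unemployment rate ≈ 3.87%; labor force participation rate ≈ 52.90%.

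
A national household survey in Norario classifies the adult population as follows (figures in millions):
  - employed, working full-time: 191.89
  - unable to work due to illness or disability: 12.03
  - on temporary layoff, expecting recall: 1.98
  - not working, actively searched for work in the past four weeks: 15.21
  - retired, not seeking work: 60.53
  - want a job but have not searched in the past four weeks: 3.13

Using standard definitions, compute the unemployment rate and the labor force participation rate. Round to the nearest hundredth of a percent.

Employed = 191.89 million.
Unemployed = 1.98 + 15.21 = 17.19 million (jobless and actively searching, or on temporary layoff).
Labor force = 191.89 + 17.19 = 209.08 million.
Not in labor force = 12.03 + 60.53 + 3.13 = 75.69 million (those not working and not actively searching are outside the labor force — including those who want a job but have given up searching).
Civilian working-age population = 209.08 + 75.69 = 284.77 million.
Unemployment rate = 17.19 / 209.08 = 8.22%.
Labor force participation rate = 209.08 / 284.77 = 73.42%.

Unemployment rate ≈ 8.22%; labor force participation rate ≈ 73.42%.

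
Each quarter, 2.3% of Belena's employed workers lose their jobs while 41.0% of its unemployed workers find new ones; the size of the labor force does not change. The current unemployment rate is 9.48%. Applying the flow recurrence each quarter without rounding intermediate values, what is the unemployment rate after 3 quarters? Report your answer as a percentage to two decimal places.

Unemployment rate after three quarters ≈ 6.07%.

With a fixed labor force, u_{t+1} = u_t + s·(1−u_t) − f·u_t = u_t·(1−s−f) + s.
Here 1−s−f = 0.567 and s = 0.023.
u_1 = 0.094800 × 0.567 + 0.023 = 0.076752.
u_2 = 0.076752 × 0.567 + 0.023 = 0.066518.
u_3 = 0.066518 × 0.567 + 0.023 = 0.060716.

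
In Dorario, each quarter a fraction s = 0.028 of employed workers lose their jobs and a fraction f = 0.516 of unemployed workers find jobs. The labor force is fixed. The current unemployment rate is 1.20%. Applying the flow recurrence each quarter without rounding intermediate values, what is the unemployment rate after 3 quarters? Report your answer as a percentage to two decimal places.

Unemployment rate after three quarters ≈ 4.77%.

With a fixed labor force, u_{t+1} = u_t + s·(1−u_t) − f·u_t = u_t·(1−s−f) + s.
Here 1−s−f = 0.456 and s = 0.028.
u_1 = 0.012000 × 0.456 + 0.028 = 0.033472.
u_2 = 0.033472 × 0.456 + 0.028 = 0.043263.
u_3 = 0.043263 × 0.456 + 0.028 = 0.047728.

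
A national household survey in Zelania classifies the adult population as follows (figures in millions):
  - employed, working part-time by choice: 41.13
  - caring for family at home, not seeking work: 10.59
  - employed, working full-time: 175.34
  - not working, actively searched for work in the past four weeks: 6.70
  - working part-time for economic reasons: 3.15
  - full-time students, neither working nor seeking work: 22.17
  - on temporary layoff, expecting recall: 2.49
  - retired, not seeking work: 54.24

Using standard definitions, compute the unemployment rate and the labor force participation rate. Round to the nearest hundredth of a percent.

Employed = 41.13 + 175.34 + 3.15 = 219.62 million (anyone who worked, including part-time for economic reasons, counts as employed).
Unemployed = 6.70 + 2.49 = 9.19 million (jobless and actively searching, or on temporary layoff).
Labor force = 219.62 + 9.19 = 228.81 million.
Not in labor force = 10.59 + 22.17 + 54.24 = 87.00 million (those not working and not actively searching are outside the labor force).
Civilian working-age population = 228.81 + 87.00 = 315.81 million.
Unemployment rate = 9.19 / 228.81 = 4.02%.
Labor force participation rate = 228.81 / 315.81 = 72.45%.

Unemployment rate ≈ 4.02%; labor force participation rate ≈ 72.45%.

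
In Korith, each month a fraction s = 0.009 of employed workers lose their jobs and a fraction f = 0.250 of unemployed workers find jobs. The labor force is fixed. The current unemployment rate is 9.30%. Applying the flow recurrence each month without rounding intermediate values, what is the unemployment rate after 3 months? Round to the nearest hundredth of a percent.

Unemployment rate after three months ≈ 5.84%.

With a fixed labor force, u_{t+1} = u_t + s·(1−u_t) − f·u_t = u_t·(1−s−f) + s.
Here 1−s−f = 0.741 and s = 0.009.
u_1 = 0.093000 × 0.741 + 0.009 = 0.077913.
u_2 = 0.077913 × 0.741 + 0.009 = 0.066734.
u_3 = 0.066734 × 0.741 + 0.009 = 0.058450.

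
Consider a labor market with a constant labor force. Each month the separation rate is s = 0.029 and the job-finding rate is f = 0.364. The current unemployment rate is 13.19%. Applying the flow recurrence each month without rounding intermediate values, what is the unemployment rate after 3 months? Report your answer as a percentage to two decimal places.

With a fixed labor force, u_{t+1} = u_t + s·(1−u_t) − f·u_t = u_t·(1−s−f) + s.
Here 1−s−f = 0.607 and s = 0.029.
u_1 = 0.131900 × 0.607 + 0.029 = 0.109063.
u_2 = 0.109063 × 0.607 + 0.029 = 0.095201.
u_3 = 0.095201 × 0.607 + 0.029 = 0.086787.

Unemployment rate after three months ≈ 8.68%.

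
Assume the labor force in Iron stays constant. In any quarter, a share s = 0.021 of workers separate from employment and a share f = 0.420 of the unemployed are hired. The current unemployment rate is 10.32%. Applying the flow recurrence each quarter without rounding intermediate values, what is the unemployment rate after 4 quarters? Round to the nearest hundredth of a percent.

Unemployment rate after four quarters ≈ 5.30%.

With a fixed labor force, u_{t+1} = u_t + s·(1−u_t) − f·u_t = u_t·(1−s−f) + s.
Here 1−s−f = 0.559 and s = 0.021.
u_1 = 0.103200 × 0.559 + 0.021 = 0.078689.
u_2 = 0.078689 × 0.559 + 0.021 = 0.064987.
u_3 = 0.064987 × 0.559 + 0.021 = 0.057328.
u_4 = 0.057328 × 0.559 + 0.021 = 0.053046.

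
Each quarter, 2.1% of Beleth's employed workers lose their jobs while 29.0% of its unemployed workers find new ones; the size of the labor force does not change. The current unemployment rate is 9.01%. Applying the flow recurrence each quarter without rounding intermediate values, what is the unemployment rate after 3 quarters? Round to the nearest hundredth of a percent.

With a fixed labor force, u_{t+1} = u_t + s·(1−u_t) − f·u_t = u_t·(1−s−f) + s.
Here 1−s−f = 0.689 and s = 0.021.
u_1 = 0.090100 × 0.689 + 0.021 = 0.083079.
u_2 = 0.083079 × 0.689 + 0.021 = 0.078241.
u_3 = 0.078241 × 0.689 + 0.021 = 0.074908.

Unemployment rate after three quarters ≈ 7.49%.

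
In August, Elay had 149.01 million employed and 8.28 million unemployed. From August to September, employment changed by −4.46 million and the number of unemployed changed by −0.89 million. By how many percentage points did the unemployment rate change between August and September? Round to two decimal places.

The unemployment rate changed by −0.40 percentage points.

August: labor force = 149.01 + 8.28 = 157.29; u = 8.28/157.29 = 5.26%.
September: labor force = 144.55 + 7.39 = 151.94; u = 7.39/151.94 = 4.86%.
Change = 4.86% − 5.26% = −0.40 pp.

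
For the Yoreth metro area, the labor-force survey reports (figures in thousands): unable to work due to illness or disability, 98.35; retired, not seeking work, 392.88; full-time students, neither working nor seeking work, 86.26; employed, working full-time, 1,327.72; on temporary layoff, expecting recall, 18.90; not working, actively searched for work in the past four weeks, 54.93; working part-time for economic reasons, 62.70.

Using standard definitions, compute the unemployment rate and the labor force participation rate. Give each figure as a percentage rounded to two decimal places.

Unemployment rate ≈ 5.04%; labor force participation rate ≈ 71.72%.

Employed = 1,327.72 + 62.70 = 1,390.42 thousand (anyone who worked, including part-time for economic reasons, counts as employed).
Unemployed = 18.90 + 54.93 = 73.83 thousand (jobless and actively searching, or on temporary layoff).
Labor force = 1,390.42 + 73.83 = 1,464.25 thousand.
Not in labor force = 98.35 + 392.88 + 86.26 = 577.49 thousand (those not working and not actively searching are outside the labor force).
Civilian working-age population = 1,464.25 + 577.49 = 2,041.74 thousand.
Unemployment rate = 73.83 / 1,464.25 = 5.04%.
Labor force participation rate = 1,464.25 / 2,041.74 = 71.72%.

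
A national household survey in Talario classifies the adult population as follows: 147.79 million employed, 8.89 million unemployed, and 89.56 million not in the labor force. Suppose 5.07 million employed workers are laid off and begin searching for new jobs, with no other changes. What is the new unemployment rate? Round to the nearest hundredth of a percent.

Initially, labor force = 147.79 + 8.89 = 156.68 million, so u = 8.89/156.68 = 5.67%.
After the change, employed falls and unemployed rises by 5.07; labor force unchanged → E = 142.72, U = 13.96, labor force = 156.68 million.
New unemployment rate = 13.96 / 156.68 = 8.91%.

New unemployment rate ≈ 8.91%.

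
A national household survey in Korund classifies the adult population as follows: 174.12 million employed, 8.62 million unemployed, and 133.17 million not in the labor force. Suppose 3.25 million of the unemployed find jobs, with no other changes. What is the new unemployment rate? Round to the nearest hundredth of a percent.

Initially, labor force = 174.12 + 8.62 = 182.74 million, so u = 8.62/182.74 = 4.72%.
After the change, unemployed falls and employed rises by 3.25; labor force unchanged → E = 177.37, U = 5.37, labor force = 182.74 million.
New unemployment rate = 5.37 / 182.74 = 2.94%.

New unemployment rate ≈ 2.94%.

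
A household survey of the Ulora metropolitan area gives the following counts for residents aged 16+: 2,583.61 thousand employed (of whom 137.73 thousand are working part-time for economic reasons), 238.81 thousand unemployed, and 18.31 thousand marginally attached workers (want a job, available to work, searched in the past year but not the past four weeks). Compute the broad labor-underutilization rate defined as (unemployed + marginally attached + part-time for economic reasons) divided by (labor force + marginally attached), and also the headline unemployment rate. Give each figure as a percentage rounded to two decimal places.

Labor force = 2,583.61 + 238.81 = 2,822.42 thousand.
Numerator = 238.81 + 18.31 + 137.73 = 394.85 thousand.
Denominator = 2,822.42 + 18.31 = 2,840.73 thousand.
Broad rate = 394.85 / 2,840.73 = 13.90%.
Headline unemployment rate = 238.81 / 2,822.42 = 8.46%.

Broad underutilization rate ≈ 13.90%; headline unemployment rate ≈ 8.46%.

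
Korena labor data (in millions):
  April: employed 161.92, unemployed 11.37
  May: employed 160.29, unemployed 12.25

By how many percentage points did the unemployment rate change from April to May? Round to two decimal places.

April: labor force = 161.92 + 11.37 = 173.29; u = 11.37/173.29 = 6.56%.
May: labor force = 160.29 + 12.25 = 172.54; u = 12.25/172.54 = 7.10%.
Change = 7.10% − 6.56% = +0.54 pp.

The unemployment rate changed by +0.54 percentage points.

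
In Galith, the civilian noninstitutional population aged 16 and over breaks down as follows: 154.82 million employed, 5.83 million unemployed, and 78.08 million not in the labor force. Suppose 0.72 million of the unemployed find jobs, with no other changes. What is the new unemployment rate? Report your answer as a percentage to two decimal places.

Initially, labor force = 154.82 + 5.83 = 160.65 million, so u = 5.83/160.65 = 3.63%.
After the change, unemployed falls and employed rises by 0.72; labor force unchanged → E = 155.54, U = 5.11, labor force = 160.65 million.
New unemployment rate = 5.11 / 160.65 = 3.18%.

New unemployment rate ≈ 3.18%.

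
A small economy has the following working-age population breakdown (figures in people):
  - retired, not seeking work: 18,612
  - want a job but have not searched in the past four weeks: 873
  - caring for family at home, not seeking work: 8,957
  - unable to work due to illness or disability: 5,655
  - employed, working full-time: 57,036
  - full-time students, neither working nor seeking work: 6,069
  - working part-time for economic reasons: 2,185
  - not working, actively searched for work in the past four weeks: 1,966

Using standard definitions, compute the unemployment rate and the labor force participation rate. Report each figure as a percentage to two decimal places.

Employed = 57,036 + 2,185 = 59,221 (anyone who worked, including part-time for economic reasons, counts as employed).
Unemployed = 1,966.
Labor force = 59,221 + 1,966 = 61,187.
Not in labor force = 18,612 + 873 + 8,957 + 5,655 + 6,069 = 40,166 (those not working and not actively searching are outside the labor force — including those who want a job but have given up searching).
Civilian working-age population = 61,187 + 40,166 = 101,353.
Unemployment rate = 1,966 / 61,187 = 3.21%.
Labor force participation rate = 61,187 / 101,353 = 60.37%.

Unemployment rate ≈ 3.21%; labor force participation rate ≈ 60.37%.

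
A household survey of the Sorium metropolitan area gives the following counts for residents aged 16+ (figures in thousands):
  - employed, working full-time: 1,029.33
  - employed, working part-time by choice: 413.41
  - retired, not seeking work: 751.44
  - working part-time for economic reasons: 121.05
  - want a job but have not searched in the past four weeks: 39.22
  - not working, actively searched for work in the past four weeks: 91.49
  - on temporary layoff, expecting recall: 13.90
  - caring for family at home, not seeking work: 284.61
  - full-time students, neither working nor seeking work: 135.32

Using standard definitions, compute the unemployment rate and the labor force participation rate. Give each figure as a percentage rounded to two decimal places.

Unemployment rate ≈ 6.31%; labor force participation rate ≈ 57.96%.

Employed = 1,029.33 + 413.41 + 121.05 = 1,563.79 thousand (anyone who worked, including part-time for economic reasons, counts as employed).
Unemployed = 91.49 + 13.90 = 105.39 thousand (jobless and actively searching, or on temporary layoff).
Labor force = 1,563.79 + 105.39 = 1,669.18 thousand.
Not in labor force = 751.44 + 39.22 + 284.61 + 135.32 = 1,210.59 thousand (those not working and not actively searching are outside the labor force — including those who want a job but have given up searching).
Civilian working-age population = 1,669.18 + 1,210.59 = 2,879.77 thousand.
Unemployment rate = 105.39 / 1,669.18 = 6.31%.
Labor force participation rate = 1,669.18 / 2,879.77 = 57.96%.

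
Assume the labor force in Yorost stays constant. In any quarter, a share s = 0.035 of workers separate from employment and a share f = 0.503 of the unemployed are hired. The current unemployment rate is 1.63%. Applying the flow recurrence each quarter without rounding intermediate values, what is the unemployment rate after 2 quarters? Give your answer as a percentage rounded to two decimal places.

With a fixed labor force, u_{t+1} = u_t + s·(1−u_t) − f·u_t = u_t·(1−s−f) + s.
Here 1−s−f = 0.462 and s = 0.035.
u_1 = 0.016300 × 0.462 + 0.035 = 0.042531.
u_2 = 0.042531 × 0.462 + 0.035 = 0.054649.

Unemployment rate after two quarters ≈ 5.46%.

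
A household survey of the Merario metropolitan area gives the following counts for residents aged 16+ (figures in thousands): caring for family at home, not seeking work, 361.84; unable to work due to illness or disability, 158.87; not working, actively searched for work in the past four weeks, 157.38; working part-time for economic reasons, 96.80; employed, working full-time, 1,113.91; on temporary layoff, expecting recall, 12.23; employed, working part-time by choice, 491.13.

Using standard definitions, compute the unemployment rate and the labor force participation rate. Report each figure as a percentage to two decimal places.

Unemployment rate ≈ 9.06%; labor force participation rate ≈ 78.23%.

Employed = 96.80 + 1,113.91 + 491.13 = 1,701.84 thousand (anyone who worked, including part-time for economic reasons, counts as employed).
Unemployed = 157.38 + 12.23 = 169.61 thousand (jobless and actively searching, or on temporary layoff).
Labor force = 1,701.84 + 169.61 = 1,871.45 thousand.
Not in labor force = 361.84 + 158.87 = 520.71 thousand (those not working and not actively searching are outside the labor force).
Civilian working-age population = 1,871.45 + 520.71 = 2,392.16 thousand.
Unemployment rate = 169.61 / 1,871.45 = 9.06%.
Labor force participation rate = 1,871.45 / 2,392.16 = 78.23%.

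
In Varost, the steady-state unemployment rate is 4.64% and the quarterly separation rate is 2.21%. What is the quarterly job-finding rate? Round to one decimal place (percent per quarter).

Job-finding rate ≈ 45.4% per quarter.

From u* = s/(s+f): f = s·(1−u)/u.
f = 2.21 × (1 − 0.0464) / 0.0464 = 2.1075 / 0.0464 ≈ 45.4% per quarter.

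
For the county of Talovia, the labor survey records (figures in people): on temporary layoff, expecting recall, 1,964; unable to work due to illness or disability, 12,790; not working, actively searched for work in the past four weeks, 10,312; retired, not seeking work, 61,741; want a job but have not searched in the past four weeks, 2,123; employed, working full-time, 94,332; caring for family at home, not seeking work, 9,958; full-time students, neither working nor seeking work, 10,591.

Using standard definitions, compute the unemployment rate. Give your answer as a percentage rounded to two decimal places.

Employed = 94,332.
Unemployed = 1,964 + 10,312 = 12,276 (jobless and actively searching, or on temporary layoff).
Labor force = 94,332 + 12,276 = 106,608.
Unemployment rate = 12,276 / 106,608 = 11.52%.

Unemployment rate ≈ 11.52%.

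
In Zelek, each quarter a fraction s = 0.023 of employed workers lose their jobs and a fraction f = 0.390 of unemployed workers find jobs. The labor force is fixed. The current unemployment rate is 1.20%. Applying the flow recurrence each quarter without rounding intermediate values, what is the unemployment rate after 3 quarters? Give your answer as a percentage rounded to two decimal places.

Unemployment rate after three quarters ≈ 4.69%.

With a fixed labor force, u_{t+1} = u_t + s·(1−u_t) − f·u_t = u_t·(1−s−f) + s.
Here 1−s−f = 0.587 and s = 0.023.
u_1 = 0.012000 × 0.587 + 0.023 = 0.030044.
u_2 = 0.030044 × 0.587 + 0.023 = 0.040636.
u_3 = 0.040636 × 0.587 + 0.023 = 0.046853.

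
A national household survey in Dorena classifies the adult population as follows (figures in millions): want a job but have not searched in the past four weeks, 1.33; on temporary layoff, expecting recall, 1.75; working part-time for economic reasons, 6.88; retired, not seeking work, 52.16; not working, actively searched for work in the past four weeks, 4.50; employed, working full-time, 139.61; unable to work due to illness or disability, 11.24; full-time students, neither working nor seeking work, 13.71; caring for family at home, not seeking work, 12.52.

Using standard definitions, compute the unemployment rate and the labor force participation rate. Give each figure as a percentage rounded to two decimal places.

Unemployment rate ≈ 4.09%; labor force participation rate ≈ 62.68%.

Employed = 6.88 + 139.61 = 146.49 million (anyone who worked, including part-time for economic reasons, counts as employed).
Unemployed = 1.75 + 4.50 = 6.25 million (jobless and actively searching, or on temporary layoff).
Labor force = 146.49 + 6.25 = 152.74 million.
Not in labor force = 1.33 + 52.16 + 11.24 + 13.71 + 12.52 = 90.96 million (those not working and not actively searching are outside the labor force — including those who want a job but have given up searching).
Civilian working-age population = 152.74 + 90.96 = 243.70 million.
Unemployment rate = 6.25 / 152.74 = 4.09%.
Labor force participation rate = 152.74 / 243.70 = 62.68%.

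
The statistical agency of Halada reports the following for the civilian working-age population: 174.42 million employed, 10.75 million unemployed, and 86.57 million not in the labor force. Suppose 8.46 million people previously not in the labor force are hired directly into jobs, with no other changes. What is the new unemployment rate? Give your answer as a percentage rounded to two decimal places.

Initially, labor force = 174.42 + 10.75 = 185.17 million, so u = 10.75/185.17 = 5.81%.
After the change, employed and labor force both rise by 8.46; unemployed unchanged → E = 182.88, U = 10.75, labor force = 193.63 million.
New unemployment rate = 10.75 / 193.63 = 5.55%.

New unemployment rate ≈ 5.55%.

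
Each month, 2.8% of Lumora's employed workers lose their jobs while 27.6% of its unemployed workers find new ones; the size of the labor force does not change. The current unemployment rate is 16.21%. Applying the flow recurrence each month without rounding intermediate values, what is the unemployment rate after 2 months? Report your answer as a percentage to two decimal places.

With a fixed labor force, u_{t+1} = u_t + s·(1−u_t) − f·u_t = u_t·(1−s−f) + s.
Here 1−s−f = 0.696 and s = 0.028.
u_1 = 0.162100 × 0.696 + 0.028 = 0.140822.
u_2 = 0.140822 × 0.696 + 0.028 = 0.126012.

Unemployment rate after two months ≈ 12.60%.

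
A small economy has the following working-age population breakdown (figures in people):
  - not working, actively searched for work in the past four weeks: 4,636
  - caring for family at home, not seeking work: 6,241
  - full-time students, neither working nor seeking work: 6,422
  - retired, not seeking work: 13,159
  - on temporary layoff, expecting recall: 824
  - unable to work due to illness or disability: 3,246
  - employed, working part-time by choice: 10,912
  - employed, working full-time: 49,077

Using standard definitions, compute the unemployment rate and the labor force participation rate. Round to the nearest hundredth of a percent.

Unemployment rate ≈ 8.34%; labor force participation rate ≈ 69.25%.

Employed = 10,912 + 49,077 = 59,989.
Unemployed = 4,636 + 824 = 5,460 (jobless and actively searching, or on temporary layoff).
Labor force = 59,989 + 5,460 = 65,449.
Not in labor force = 6,241 + 6,422 + 13,159 + 3,246 = 29,068 (those not working and not actively searching are outside the labor force).
Civilian working-age population = 65,449 + 29,068 = 94,517.
Unemployment rate = 5,460 / 65,449 = 8.34%.
Labor force participation rate = 65,449 / 94,517 = 69.25%.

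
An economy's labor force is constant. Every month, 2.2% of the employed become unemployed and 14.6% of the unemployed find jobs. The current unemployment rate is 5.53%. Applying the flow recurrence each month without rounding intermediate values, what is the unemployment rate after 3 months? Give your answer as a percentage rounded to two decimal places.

With a fixed labor force, u_{t+1} = u_t + s·(1−u_t) − f·u_t = u_t·(1−s−f) + s.
Here 1−s−f = 0.832 and s = 0.022.
u_1 = 0.055300 × 0.832 + 0.022 = 0.068010.
u_2 = 0.068010 × 0.832 + 0.022 = 0.078584.
u_3 = 0.078584 × 0.832 + 0.022 = 0.087382.

Unemployment rate after three months ≈ 8.74%.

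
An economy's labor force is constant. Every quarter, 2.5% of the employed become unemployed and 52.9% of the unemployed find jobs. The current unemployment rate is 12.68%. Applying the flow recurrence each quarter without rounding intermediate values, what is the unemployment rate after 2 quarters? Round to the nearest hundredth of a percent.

With a fixed labor force, u_{t+1} = u_t + s·(1−u_t) − f·u_t = u_t·(1−s−f) + s.
Here 1−s−f = 0.446 and s = 0.025.
u_1 = 0.126800 × 0.446 + 0.025 = 0.081553.
u_2 = 0.081553 × 0.446 + 0.025 = 0.061373.

Unemployment rate after two quarters ≈ 6.14%.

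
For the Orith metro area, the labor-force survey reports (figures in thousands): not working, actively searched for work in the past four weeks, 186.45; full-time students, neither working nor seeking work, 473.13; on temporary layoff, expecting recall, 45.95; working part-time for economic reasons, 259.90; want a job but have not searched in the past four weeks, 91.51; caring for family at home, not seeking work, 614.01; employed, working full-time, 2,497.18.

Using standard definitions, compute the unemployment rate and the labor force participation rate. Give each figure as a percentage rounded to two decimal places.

Employed = 259.90 + 2,497.18 = 2,757.08 thousand (anyone who worked, including part-time for economic reasons, counts as employed).
Unemployed = 186.45 + 45.95 = 232.40 thousand (jobless and actively searching, or on temporary layoff).
Labor force = 2,757.08 + 232.40 = 2,989.48 thousand.
Not in labor force = 473.13 + 91.51 + 614.01 = 1,178.65 thousand (those not working and not actively searching are outside the labor force — including those who want a job but have given up searching).
Civilian working-age population = 2,989.48 + 1,178.65 = 4,168.13 thousand.
Unemployment rate = 232.40 / 2,989.48 = 7.77%.
Labor force participation rate = 2,989.48 / 4,168.13 = 71.72%.

Unemployment rate ≈ 7.77%; labor force participation rate ≈ 71.72%.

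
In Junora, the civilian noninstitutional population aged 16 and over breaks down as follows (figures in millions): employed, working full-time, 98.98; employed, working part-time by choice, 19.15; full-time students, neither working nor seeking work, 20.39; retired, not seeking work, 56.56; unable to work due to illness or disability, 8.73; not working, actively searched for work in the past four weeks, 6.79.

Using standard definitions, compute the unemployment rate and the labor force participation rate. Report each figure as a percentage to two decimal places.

Unemployment rate ≈ 5.44%; labor force participation rate ≈ 59.32%.

Employed = 98.98 + 19.15 = 118.13 million.
Unemployed = 6.79 million.
Labor force = 118.13 + 6.79 = 124.92 million.
Not in labor force = 20.39 + 56.56 + 8.73 = 85.68 million (those not working and not actively searching are outside the labor force).
Civilian working-age population = 124.92 + 85.68 = 210.60 million.
Unemployment rate = 6.79 / 124.92 = 5.44%.
Labor force participation rate = 124.92 / 210.60 = 59.32%.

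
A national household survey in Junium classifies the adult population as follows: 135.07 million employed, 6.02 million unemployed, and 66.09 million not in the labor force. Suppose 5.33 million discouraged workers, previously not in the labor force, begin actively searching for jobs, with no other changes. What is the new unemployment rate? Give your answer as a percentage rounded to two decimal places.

New unemployment rate ≈ 7.75%.

Initially, labor force = 135.07 + 6.02 = 141.09 million, so u = 6.02/141.09 = 4.27%.
After the change, unemployed and labor force both rise by 5.33 → E = 135.07, U = 11.35, labor force = 146.42 million.
New unemployment rate = 11.35 / 146.42 = 7.75%.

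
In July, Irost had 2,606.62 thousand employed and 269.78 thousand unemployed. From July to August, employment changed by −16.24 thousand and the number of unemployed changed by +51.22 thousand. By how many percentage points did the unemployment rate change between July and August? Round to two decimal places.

July: labor force = 2,606.62 + 269.78 = 2,876.40; u = 269.78/2,876.40 = 9.38%.
August: labor force = 2,590.38 + 321.00 = 2,911.38; u = 321.00/2,911.38 = 11.03%.
Change = 11.03% − 9.38% = +1.65 pp.

The unemployment rate changed by +1.65 percentage points.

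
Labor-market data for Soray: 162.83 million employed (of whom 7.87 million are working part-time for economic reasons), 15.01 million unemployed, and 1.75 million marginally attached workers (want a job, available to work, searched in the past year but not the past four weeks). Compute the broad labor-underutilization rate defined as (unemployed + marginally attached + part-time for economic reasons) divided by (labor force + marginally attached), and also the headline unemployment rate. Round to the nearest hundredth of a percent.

Broad underutilization rate ≈ 13.71%; headline unemployment rate ≈ 8.44%.

Labor force = 162.83 + 15.01 = 177.84 million.
Numerator = 15.01 + 1.75 + 7.87 = 24.63 million.
Denominator = 177.84 + 1.75 = 179.59 million.
Broad rate = 24.63 / 179.59 = 13.71%.
Headline unemployment rate = 15.01 / 177.84 = 8.44%.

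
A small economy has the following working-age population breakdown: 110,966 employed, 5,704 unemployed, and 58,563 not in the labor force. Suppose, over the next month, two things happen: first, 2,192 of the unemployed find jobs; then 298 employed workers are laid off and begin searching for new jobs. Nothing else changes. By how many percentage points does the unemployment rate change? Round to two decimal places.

Initially, labor force = 110,966 + 5,704 = 116,670, so u = 5,704/116,670 = 4.89%.
After the first change, unemployed falls and employed rises by 2,192; labor force unchanged → E = 113,158, U = 3,512, labor force = 116,670.
After the second change, employed falls and unemployed rises by 298; labor force unchanged → E = 112,860, U = 3,810, labor force = 116,670.
New unemployment rate = 3,810 / 116,670 = 3.27%.
Change = 3.27% − 4.89% = −1.62 percentage points.

The unemployment rate changes by −1.62 percentage points.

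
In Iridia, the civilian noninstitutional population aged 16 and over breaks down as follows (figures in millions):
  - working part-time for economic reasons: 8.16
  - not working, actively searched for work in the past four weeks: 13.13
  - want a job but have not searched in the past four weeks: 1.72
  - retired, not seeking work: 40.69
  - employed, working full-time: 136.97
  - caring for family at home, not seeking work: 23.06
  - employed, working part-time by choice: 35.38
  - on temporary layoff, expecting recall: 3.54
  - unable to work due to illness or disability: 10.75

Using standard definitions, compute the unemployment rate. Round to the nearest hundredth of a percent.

Unemployment rate ≈ 8.45%.

Employed = 8.16 + 136.97 + 35.38 = 180.51 million (anyone who worked, including part-time for economic reasons, counts as employed).
Unemployed = 13.13 + 3.54 = 16.67 million (jobless and actively searching, or on temporary layoff).
Labor force = 180.51 + 16.67 = 197.18 million.
Unemployment rate = 16.67 / 197.18 = 8.45%.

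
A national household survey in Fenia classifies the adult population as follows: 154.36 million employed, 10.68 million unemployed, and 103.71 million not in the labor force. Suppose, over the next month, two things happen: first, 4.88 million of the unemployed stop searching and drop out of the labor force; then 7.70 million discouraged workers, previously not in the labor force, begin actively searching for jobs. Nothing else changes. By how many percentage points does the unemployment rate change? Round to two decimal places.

Initially, labor force = 154.36 + 10.68 = 165.04 million, so u = 10.68/165.04 = 6.47%.
After the first change, unemployed and labor force both fall by 4.88 → E = 154.36, U = 5.80, labor force = 160.16 million.
After the second change, unemployed and labor force both rise by 7.70 → E = 154.36, U = 13.50, labor force = 167.86 million.
New unemployment rate = 13.50 / 167.86 = 8.04%.
Change = 8.04% − 6.47% = +1.57 percentage points.

The unemployment rate changes by +1.57 percentage points.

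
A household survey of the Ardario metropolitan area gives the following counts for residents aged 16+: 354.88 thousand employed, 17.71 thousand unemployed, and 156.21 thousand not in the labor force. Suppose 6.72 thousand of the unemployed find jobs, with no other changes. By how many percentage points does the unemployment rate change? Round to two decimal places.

The unemployment rate changes by −1.80 percentage points.

Initially, labor force = 354.88 + 17.71 = 372.59 thousand, so u = 17.71/372.59 = 4.75%.
After the change, unemployed falls and employed rises by 6.72; labor force unchanged → E = 361.60, U = 10.99, labor force = 372.59 thousand.
New unemployment rate = 10.99 / 372.59 = 2.95%.
Change = 2.95% − 4.75% = −1.80 percentage points.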